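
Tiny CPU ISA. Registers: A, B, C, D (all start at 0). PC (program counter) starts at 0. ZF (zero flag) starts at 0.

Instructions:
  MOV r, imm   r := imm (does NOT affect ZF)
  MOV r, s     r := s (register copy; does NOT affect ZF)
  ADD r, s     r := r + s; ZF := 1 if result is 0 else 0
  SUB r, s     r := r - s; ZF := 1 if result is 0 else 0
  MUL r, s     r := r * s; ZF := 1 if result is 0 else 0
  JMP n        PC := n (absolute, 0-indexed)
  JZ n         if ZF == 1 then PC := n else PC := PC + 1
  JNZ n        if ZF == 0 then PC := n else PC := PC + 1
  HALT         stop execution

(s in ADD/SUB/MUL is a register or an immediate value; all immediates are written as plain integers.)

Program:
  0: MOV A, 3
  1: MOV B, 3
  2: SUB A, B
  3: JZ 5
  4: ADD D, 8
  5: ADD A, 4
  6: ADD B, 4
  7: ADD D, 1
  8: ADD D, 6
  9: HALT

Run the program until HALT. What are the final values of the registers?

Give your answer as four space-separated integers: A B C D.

Answer: 4 7 0 7

Derivation:
Step 1: PC=0 exec 'MOV A, 3'. After: A=3 B=0 C=0 D=0 ZF=0 PC=1
Step 2: PC=1 exec 'MOV B, 3'. After: A=3 B=3 C=0 D=0 ZF=0 PC=2
Step 3: PC=2 exec 'SUB A, B'. After: A=0 B=3 C=0 D=0 ZF=1 PC=3
Step 4: PC=3 exec 'JZ 5'. After: A=0 B=3 C=0 D=0 ZF=1 PC=5
Step 5: PC=5 exec 'ADD A, 4'. After: A=4 B=3 C=0 D=0 ZF=0 PC=6
Step 6: PC=6 exec 'ADD B, 4'. After: A=4 B=7 C=0 D=0 ZF=0 PC=7
Step 7: PC=7 exec 'ADD D, 1'. After: A=4 B=7 C=0 D=1 ZF=0 PC=8
Step 8: PC=8 exec 'ADD D, 6'. After: A=4 B=7 C=0 D=7 ZF=0 PC=9
Step 9: PC=9 exec 'HALT'. After: A=4 B=7 C=0 D=7 ZF=0 PC=9 HALTED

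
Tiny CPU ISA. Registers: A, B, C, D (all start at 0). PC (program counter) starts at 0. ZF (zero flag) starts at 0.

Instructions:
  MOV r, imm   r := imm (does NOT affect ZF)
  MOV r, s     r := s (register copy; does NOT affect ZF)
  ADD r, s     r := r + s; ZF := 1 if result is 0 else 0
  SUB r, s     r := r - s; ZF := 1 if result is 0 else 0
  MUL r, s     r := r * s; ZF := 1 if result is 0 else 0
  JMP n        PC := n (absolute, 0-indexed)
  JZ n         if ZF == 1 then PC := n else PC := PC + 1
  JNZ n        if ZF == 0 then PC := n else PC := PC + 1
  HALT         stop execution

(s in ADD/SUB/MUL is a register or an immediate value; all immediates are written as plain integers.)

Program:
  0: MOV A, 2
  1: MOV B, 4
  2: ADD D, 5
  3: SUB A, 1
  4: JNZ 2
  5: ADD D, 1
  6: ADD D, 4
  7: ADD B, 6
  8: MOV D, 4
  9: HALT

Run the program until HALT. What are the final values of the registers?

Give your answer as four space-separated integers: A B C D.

Step 1: PC=0 exec 'MOV A, 2'. After: A=2 B=0 C=0 D=0 ZF=0 PC=1
Step 2: PC=1 exec 'MOV B, 4'. After: A=2 B=4 C=0 D=0 ZF=0 PC=2
Step 3: PC=2 exec 'ADD D, 5'. After: A=2 B=4 C=0 D=5 ZF=0 PC=3
Step 4: PC=3 exec 'SUB A, 1'. After: A=1 B=4 C=0 D=5 ZF=0 PC=4
Step 5: PC=4 exec 'JNZ 2'. After: A=1 B=4 C=0 D=5 ZF=0 PC=2
Step 6: PC=2 exec 'ADD D, 5'. After: A=1 B=4 C=0 D=10 ZF=0 PC=3
Step 7: PC=3 exec 'SUB A, 1'. After: A=0 B=4 C=0 D=10 ZF=1 PC=4
Step 8: PC=4 exec 'JNZ 2'. After: A=0 B=4 C=0 D=10 ZF=1 PC=5
Step 9: PC=5 exec 'ADD D, 1'. After: A=0 B=4 C=0 D=11 ZF=0 PC=6
Step 10: PC=6 exec 'ADD D, 4'. After: A=0 B=4 C=0 D=15 ZF=0 PC=7
Step 11: PC=7 exec 'ADD B, 6'. After: A=0 B=10 C=0 D=15 ZF=0 PC=8
Step 12: PC=8 exec 'MOV D, 4'. After: A=0 B=10 C=0 D=4 ZF=0 PC=9
Step 13: PC=9 exec 'HALT'. After: A=0 B=10 C=0 D=4 ZF=0 PC=9 HALTED

Answer: 0 10 0 4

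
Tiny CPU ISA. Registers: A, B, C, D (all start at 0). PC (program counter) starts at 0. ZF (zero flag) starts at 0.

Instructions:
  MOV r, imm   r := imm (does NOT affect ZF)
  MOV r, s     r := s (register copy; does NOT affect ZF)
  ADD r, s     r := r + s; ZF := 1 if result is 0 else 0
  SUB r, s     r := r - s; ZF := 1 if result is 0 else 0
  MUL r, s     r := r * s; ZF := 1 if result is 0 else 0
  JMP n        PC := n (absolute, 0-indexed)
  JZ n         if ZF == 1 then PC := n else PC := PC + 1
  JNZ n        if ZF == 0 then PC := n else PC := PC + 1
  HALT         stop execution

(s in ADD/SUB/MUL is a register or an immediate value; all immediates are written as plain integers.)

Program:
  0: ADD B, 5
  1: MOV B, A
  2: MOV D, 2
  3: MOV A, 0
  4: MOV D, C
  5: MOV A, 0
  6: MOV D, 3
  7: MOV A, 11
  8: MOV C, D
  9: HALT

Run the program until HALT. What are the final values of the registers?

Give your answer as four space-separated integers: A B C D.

Step 1: PC=0 exec 'ADD B, 5'. After: A=0 B=5 C=0 D=0 ZF=0 PC=1
Step 2: PC=1 exec 'MOV B, A'. After: A=0 B=0 C=0 D=0 ZF=0 PC=2
Step 3: PC=2 exec 'MOV D, 2'. After: A=0 B=0 C=0 D=2 ZF=0 PC=3
Step 4: PC=3 exec 'MOV A, 0'. After: A=0 B=0 C=0 D=2 ZF=0 PC=4
Step 5: PC=4 exec 'MOV D, C'. After: A=0 B=0 C=0 D=0 ZF=0 PC=5
Step 6: PC=5 exec 'MOV A, 0'. After: A=0 B=0 C=0 D=0 ZF=0 PC=6
Step 7: PC=6 exec 'MOV D, 3'. After: A=0 B=0 C=0 D=3 ZF=0 PC=7
Step 8: PC=7 exec 'MOV A, 11'. After: A=11 B=0 C=0 D=3 ZF=0 PC=8
Step 9: PC=8 exec 'MOV C, D'. After: A=11 B=0 C=3 D=3 ZF=0 PC=9
Step 10: PC=9 exec 'HALT'. After: A=11 B=0 C=3 D=3 ZF=0 PC=9 HALTED

Answer: 11 0 3 3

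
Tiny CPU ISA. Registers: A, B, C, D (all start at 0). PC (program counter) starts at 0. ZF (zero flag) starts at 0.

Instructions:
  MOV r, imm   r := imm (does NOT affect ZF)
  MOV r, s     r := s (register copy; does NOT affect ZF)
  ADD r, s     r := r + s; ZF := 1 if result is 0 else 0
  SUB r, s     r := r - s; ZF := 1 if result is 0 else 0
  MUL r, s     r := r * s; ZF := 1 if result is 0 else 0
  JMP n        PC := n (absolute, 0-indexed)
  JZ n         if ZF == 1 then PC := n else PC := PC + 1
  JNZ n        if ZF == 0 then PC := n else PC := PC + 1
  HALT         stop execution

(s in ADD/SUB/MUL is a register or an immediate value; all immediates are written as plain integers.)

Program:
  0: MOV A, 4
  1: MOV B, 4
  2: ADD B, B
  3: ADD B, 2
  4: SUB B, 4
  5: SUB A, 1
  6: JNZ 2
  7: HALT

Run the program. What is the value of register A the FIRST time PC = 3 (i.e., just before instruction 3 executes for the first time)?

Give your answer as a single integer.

Step 1: PC=0 exec 'MOV A, 4'. After: A=4 B=0 C=0 D=0 ZF=0 PC=1
Step 2: PC=1 exec 'MOV B, 4'. After: A=4 B=4 C=0 D=0 ZF=0 PC=2
Step 3: PC=2 exec 'ADD B, B'. After: A=4 B=8 C=0 D=0 ZF=0 PC=3
First time PC=3: A=4

4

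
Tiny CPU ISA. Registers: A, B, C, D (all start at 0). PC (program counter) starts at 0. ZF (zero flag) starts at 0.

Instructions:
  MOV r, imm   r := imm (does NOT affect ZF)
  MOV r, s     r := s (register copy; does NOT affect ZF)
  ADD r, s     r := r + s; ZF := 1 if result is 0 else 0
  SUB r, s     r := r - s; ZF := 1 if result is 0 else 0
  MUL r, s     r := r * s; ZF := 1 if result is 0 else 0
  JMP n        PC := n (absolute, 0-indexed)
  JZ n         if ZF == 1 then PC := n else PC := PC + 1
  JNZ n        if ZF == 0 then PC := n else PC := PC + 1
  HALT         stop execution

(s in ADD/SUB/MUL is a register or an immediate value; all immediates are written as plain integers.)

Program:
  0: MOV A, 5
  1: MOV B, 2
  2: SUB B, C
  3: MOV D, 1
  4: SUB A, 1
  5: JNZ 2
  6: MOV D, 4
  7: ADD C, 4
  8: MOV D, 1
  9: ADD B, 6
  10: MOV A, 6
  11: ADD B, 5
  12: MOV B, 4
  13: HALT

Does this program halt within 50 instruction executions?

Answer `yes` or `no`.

Step 1: PC=0 exec 'MOV A, 5'. After: A=5 B=0 C=0 D=0 ZF=0 PC=1
Step 2: PC=1 exec 'MOV B, 2'. After: A=5 B=2 C=0 D=0 ZF=0 PC=2
Step 3: PC=2 exec 'SUB B, C'. After: A=5 B=2 C=0 D=0 ZF=0 PC=3
Step 4: PC=3 exec 'MOV D, 1'. After: A=5 B=2 C=0 D=1 ZF=0 PC=4
Step 5: PC=4 exec 'SUB A, 1'. After: A=4 B=2 C=0 D=1 ZF=0 PC=5
Step 6: PC=5 exec 'JNZ 2'. After: A=4 B=2 C=0 D=1 ZF=0 PC=2
Step 7: PC=2 exec 'SUB B, C'. After: A=4 B=2 C=0 D=1 ZF=0 PC=3
Step 8: PC=3 exec 'MOV D, 1'. After: A=4 B=2 C=0 D=1 ZF=0 PC=4
Step 9: PC=4 exec 'SUB A, 1'. After: A=3 B=2 C=0 D=1 ZF=0 PC=5
Step 10: PC=5 exec 'JNZ 2'. After: A=3 B=2 C=0 D=1 ZF=0 PC=2
Step 11: PC=2 exec 'SUB B, C'. After: A=3 B=2 C=0 D=1 ZF=0 PC=3
Step 12: PC=3 exec 'MOV D, 1'. After: A=3 B=2 C=0 D=1 ZF=0 PC=4
Step 13: PC=4 exec 'SUB A, 1'. After: A=2 B=2 C=0 D=1 ZF=0 PC=5
Step 14: PC=5 exec 'JNZ 2'. After: A=2 B=2 C=0 D=1 ZF=0 PC=2
Step 15: PC=2 exec 'SUB B, C'. After: A=2 B=2 C=0 D=1 ZF=0 PC=3
Step 16: PC=3 exec 'MOV D, 1'. After: A=2 B=2 C=0 D=1 ZF=0 PC=4
Step 17: PC=4 exec 'SUB A, 1'. After: A=1 B=2 C=0 D=1 ZF=0 PC=5
Step 18: PC=5 exec 'JNZ 2'. After: A=1 B=2 C=0 D=1 ZF=0 PC=2
Step 19: PC=2 exec 'SUB B, C'. After: A=1 B=2 C=0 D=1 ZF=0 PC=3
Step 20: PC=3 exec 'MOV D, 1'. After: A=1 B=2 C=0 D=1 ZF=0 PC=4
Step 21: PC=4 exec 'SUB A, 1'. After: A=0 B=2 C=0 D=1 ZF=1 PC=5
Step 22: PC=5 exec 'JNZ 2'. After: A=0 B=2 C=0 D=1 ZF=1 PC=6
Step 23: PC=6 exec 'MOV D, 4'. After: A=0 B=2 C=0 D=4 ZF=1 PC=7
Step 24: PC=7 exec 'ADD C, 4'. After: A=0 B=2 C=4 D=4 ZF=0 PC=8
Step 25: PC=8 exec 'MOV D, 1'. After: A=0 B=2 C=4 D=1 ZF=0 PC=9
Step 26: PC=9 exec 'ADD B, 6'. After: A=0 B=8 C=4 D=1 ZF=0 PC=10
Step 27: PC=10 exec 'MOV A, 6'. After: A=6 B=8 C=4 D=1 ZF=0 PC=11
Step 28: PC=11 exec 'ADD B, 5'. After: A=6 B=13 C=4 D=1 ZF=0 PC=12
Step 29: PC=12 exec 'MOV B, 4'. After: A=6 B=4 C=4 D=1 ZF=0 PC=13
Step 30: PC=13 exec 'HALT'. After: A=6 B=4 C=4 D=1 ZF=0 PC=13 HALTED

Answer: yes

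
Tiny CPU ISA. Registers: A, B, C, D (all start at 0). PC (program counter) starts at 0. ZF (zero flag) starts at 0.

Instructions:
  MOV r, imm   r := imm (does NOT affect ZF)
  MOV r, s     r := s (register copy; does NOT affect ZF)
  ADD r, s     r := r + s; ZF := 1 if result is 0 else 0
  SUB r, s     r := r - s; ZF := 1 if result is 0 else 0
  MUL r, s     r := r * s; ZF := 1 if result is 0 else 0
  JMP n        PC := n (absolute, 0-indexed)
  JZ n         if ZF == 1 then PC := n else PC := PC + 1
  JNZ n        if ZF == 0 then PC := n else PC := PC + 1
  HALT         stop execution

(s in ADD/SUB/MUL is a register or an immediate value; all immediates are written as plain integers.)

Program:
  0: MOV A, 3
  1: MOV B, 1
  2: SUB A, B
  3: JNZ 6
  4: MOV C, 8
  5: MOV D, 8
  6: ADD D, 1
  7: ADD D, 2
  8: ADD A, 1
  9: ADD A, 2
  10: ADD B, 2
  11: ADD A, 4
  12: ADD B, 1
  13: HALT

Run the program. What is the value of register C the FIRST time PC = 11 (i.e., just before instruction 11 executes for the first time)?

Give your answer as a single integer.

Step 1: PC=0 exec 'MOV A, 3'. After: A=3 B=0 C=0 D=0 ZF=0 PC=1
Step 2: PC=1 exec 'MOV B, 1'. After: A=3 B=1 C=0 D=0 ZF=0 PC=2
Step 3: PC=2 exec 'SUB A, B'. After: A=2 B=1 C=0 D=0 ZF=0 PC=3
Step 4: PC=3 exec 'JNZ 6'. After: A=2 B=1 C=0 D=0 ZF=0 PC=6
Step 5: PC=6 exec 'ADD D, 1'. After: A=2 B=1 C=0 D=1 ZF=0 PC=7
Step 6: PC=7 exec 'ADD D, 2'. After: A=2 B=1 C=0 D=3 ZF=0 PC=8
Step 7: PC=8 exec 'ADD A, 1'. After: A=3 B=1 C=0 D=3 ZF=0 PC=9
Step 8: PC=9 exec 'ADD A, 2'. After: A=5 B=1 C=0 D=3 ZF=0 PC=10
Step 9: PC=10 exec 'ADD B, 2'. After: A=5 B=3 C=0 D=3 ZF=0 PC=11
First time PC=11: C=0

0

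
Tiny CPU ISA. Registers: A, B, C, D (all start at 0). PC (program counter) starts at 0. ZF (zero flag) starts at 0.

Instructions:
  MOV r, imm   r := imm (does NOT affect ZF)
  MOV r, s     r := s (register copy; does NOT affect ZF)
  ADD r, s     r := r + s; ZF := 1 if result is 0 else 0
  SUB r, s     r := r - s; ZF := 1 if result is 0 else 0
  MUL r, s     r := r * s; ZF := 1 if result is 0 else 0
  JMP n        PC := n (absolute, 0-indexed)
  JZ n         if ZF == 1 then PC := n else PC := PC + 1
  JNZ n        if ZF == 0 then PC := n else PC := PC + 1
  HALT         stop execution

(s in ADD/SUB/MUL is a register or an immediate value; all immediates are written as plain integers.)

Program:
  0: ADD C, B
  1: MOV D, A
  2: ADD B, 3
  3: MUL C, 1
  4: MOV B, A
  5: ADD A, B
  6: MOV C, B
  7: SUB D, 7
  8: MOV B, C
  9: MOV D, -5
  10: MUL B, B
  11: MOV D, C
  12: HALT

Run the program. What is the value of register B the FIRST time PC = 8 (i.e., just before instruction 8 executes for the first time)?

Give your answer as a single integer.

Step 1: PC=0 exec 'ADD C, B'. After: A=0 B=0 C=0 D=0 ZF=1 PC=1
Step 2: PC=1 exec 'MOV D, A'. After: A=0 B=0 C=0 D=0 ZF=1 PC=2
Step 3: PC=2 exec 'ADD B, 3'. After: A=0 B=3 C=0 D=0 ZF=0 PC=3
Step 4: PC=3 exec 'MUL C, 1'. After: A=0 B=3 C=0 D=0 ZF=1 PC=4
Step 5: PC=4 exec 'MOV B, A'. After: A=0 B=0 C=0 D=0 ZF=1 PC=5
Step 6: PC=5 exec 'ADD A, B'. After: A=0 B=0 C=0 D=0 ZF=1 PC=6
Step 7: PC=6 exec 'MOV C, B'. After: A=0 B=0 C=0 D=0 ZF=1 PC=7
Step 8: PC=7 exec 'SUB D, 7'. After: A=0 B=0 C=0 D=-7 ZF=0 PC=8
First time PC=8: B=0

0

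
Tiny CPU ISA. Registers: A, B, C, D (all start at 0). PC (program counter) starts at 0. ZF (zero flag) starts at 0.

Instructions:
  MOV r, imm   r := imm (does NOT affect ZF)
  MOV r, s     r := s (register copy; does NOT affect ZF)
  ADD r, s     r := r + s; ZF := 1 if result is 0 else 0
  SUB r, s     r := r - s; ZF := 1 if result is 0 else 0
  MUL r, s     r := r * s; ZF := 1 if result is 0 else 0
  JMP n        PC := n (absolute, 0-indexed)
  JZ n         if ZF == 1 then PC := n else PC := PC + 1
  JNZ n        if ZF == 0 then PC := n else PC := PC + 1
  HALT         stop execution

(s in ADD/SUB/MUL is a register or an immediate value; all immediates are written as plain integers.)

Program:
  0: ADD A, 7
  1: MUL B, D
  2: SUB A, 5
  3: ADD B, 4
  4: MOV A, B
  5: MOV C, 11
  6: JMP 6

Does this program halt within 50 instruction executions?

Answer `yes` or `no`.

Step 1: PC=0 exec 'ADD A, 7'. After: A=7 B=0 C=0 D=0 ZF=0 PC=1
Step 2: PC=1 exec 'MUL B, D'. After: A=7 B=0 C=0 D=0 ZF=1 PC=2
Step 3: PC=2 exec 'SUB A, 5'. After: A=2 B=0 C=0 D=0 ZF=0 PC=3
Step 4: PC=3 exec 'ADD B, 4'. After: A=2 B=4 C=0 D=0 ZF=0 PC=4
Step 5: PC=4 exec 'MOV A, B'. After: A=4 B=4 C=0 D=0 ZF=0 PC=5
Step 6: PC=5 exec 'MOV C, 11'. After: A=4 B=4 C=11 D=0 ZF=0 PC=6
Step 7: PC=6 exec 'JMP 6'. After: A=4 B=4 C=11 D=0 ZF=0 PC=6
State after step 7 equals state after step 6: the program is in a cycle of length 1 and will never halt.

Answer: no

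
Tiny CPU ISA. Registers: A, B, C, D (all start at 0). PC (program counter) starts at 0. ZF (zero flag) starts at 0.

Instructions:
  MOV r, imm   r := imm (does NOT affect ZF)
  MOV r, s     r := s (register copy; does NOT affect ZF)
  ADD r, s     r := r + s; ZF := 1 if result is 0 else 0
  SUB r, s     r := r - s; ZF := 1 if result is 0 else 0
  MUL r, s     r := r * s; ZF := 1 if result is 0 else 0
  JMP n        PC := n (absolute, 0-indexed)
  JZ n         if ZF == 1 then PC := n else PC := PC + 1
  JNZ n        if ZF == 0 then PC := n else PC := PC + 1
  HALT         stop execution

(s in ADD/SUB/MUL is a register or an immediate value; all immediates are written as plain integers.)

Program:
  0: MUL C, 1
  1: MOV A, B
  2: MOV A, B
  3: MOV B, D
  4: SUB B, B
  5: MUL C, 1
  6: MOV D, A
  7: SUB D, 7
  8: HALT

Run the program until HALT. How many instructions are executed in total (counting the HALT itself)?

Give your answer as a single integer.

Answer: 9

Derivation:
Step 1: PC=0 exec 'MUL C, 1'. After: A=0 B=0 C=0 D=0 ZF=1 PC=1
Step 2: PC=1 exec 'MOV A, B'. After: A=0 B=0 C=0 D=0 ZF=1 PC=2
Step 3: PC=2 exec 'MOV A, B'. After: A=0 B=0 C=0 D=0 ZF=1 PC=3
Step 4: PC=3 exec 'MOV B, D'. After: A=0 B=0 C=0 D=0 ZF=1 PC=4
Step 5: PC=4 exec 'SUB B, B'. After: A=0 B=0 C=0 D=0 ZF=1 PC=5
Step 6: PC=5 exec 'MUL C, 1'. After: A=0 B=0 C=0 D=0 ZF=1 PC=6
Step 7: PC=6 exec 'MOV D, A'. After: A=0 B=0 C=0 D=0 ZF=1 PC=7
Step 8: PC=7 exec 'SUB D, 7'. After: A=0 B=0 C=0 D=-7 ZF=0 PC=8
Step 9: PC=8 exec 'HALT'. After: A=0 B=0 C=0 D=-7 ZF=0 PC=8 HALTED
Total instructions executed: 9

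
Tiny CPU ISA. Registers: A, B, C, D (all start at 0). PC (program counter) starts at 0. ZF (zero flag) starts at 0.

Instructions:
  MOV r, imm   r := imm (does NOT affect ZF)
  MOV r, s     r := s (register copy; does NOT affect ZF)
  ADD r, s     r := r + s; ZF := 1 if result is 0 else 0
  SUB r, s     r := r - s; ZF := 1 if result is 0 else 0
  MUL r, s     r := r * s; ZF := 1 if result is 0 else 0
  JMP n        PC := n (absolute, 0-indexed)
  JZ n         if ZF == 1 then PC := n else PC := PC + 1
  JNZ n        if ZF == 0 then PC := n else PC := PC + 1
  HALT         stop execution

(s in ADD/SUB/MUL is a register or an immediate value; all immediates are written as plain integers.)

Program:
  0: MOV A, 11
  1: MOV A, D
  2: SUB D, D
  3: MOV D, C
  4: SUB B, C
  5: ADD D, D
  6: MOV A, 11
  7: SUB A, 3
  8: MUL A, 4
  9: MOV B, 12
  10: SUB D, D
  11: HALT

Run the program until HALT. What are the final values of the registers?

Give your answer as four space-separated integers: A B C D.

Answer: 32 12 0 0

Derivation:
Step 1: PC=0 exec 'MOV A, 11'. After: A=11 B=0 C=0 D=0 ZF=0 PC=1
Step 2: PC=1 exec 'MOV A, D'. After: A=0 B=0 C=0 D=0 ZF=0 PC=2
Step 3: PC=2 exec 'SUB D, D'. After: A=0 B=0 C=0 D=0 ZF=1 PC=3
Step 4: PC=3 exec 'MOV D, C'. After: A=0 B=0 C=0 D=0 ZF=1 PC=4
Step 5: PC=4 exec 'SUB B, C'. After: A=0 B=0 C=0 D=0 ZF=1 PC=5
Step 6: PC=5 exec 'ADD D, D'. After: A=0 B=0 C=0 D=0 ZF=1 PC=6
Step 7: PC=6 exec 'MOV A, 11'. After: A=11 B=0 C=0 D=0 ZF=1 PC=7
Step 8: PC=7 exec 'SUB A, 3'. After: A=8 B=0 C=0 D=0 ZF=0 PC=8
Step 9: PC=8 exec 'MUL A, 4'. After: A=32 B=0 C=0 D=0 ZF=0 PC=9
Step 10: PC=9 exec 'MOV B, 12'. After: A=32 B=12 C=0 D=0 ZF=0 PC=10
Step 11: PC=10 exec 'SUB D, D'. After: A=32 B=12 C=0 D=0 ZF=1 PC=11
Step 12: PC=11 exec 'HALT'. After: A=32 B=12 C=0 D=0 ZF=1 PC=11 HALTED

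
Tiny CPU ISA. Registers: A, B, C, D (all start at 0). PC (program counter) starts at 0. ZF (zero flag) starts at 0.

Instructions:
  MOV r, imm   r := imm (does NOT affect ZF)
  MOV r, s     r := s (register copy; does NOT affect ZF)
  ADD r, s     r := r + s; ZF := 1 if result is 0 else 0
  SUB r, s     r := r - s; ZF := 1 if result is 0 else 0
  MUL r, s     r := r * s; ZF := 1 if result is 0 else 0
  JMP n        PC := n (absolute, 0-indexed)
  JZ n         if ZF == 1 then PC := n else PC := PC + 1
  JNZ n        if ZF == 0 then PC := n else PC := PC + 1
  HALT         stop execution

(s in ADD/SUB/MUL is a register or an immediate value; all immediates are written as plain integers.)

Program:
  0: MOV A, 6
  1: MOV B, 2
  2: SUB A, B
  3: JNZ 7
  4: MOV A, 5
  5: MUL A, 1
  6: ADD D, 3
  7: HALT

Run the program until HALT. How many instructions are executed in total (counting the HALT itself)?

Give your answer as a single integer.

Answer: 5

Derivation:
Step 1: PC=0 exec 'MOV A, 6'. After: A=6 B=0 C=0 D=0 ZF=0 PC=1
Step 2: PC=1 exec 'MOV B, 2'. After: A=6 B=2 C=0 D=0 ZF=0 PC=2
Step 3: PC=2 exec 'SUB A, B'. After: A=4 B=2 C=0 D=0 ZF=0 PC=3
Step 4: PC=3 exec 'JNZ 7'. After: A=4 B=2 C=0 D=0 ZF=0 PC=7
Step 5: PC=7 exec 'HALT'. After: A=4 B=2 C=0 D=0 ZF=0 PC=7 HALTED
Total instructions executed: 5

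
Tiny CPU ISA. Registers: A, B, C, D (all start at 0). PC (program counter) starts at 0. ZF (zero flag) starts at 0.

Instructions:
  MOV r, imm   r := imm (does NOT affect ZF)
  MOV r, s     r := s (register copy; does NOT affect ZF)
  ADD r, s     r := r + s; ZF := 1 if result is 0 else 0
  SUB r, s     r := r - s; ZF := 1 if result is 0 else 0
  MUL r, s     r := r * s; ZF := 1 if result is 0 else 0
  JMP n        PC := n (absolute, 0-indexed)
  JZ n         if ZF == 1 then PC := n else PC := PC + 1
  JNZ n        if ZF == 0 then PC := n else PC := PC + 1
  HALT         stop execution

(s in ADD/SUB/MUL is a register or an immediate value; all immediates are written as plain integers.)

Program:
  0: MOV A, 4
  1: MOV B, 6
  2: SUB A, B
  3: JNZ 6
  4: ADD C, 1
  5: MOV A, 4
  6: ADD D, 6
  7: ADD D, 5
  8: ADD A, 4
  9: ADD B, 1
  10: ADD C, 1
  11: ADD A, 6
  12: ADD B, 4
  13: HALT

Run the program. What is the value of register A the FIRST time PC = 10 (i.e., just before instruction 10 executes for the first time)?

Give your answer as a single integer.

Step 1: PC=0 exec 'MOV A, 4'. After: A=4 B=0 C=0 D=0 ZF=0 PC=1
Step 2: PC=1 exec 'MOV B, 6'. After: A=4 B=6 C=0 D=0 ZF=0 PC=2
Step 3: PC=2 exec 'SUB A, B'. After: A=-2 B=6 C=0 D=0 ZF=0 PC=3
Step 4: PC=3 exec 'JNZ 6'. After: A=-2 B=6 C=0 D=0 ZF=0 PC=6
Step 5: PC=6 exec 'ADD D, 6'. After: A=-2 B=6 C=0 D=6 ZF=0 PC=7
Step 6: PC=7 exec 'ADD D, 5'. After: A=-2 B=6 C=0 D=11 ZF=0 PC=8
Step 7: PC=8 exec 'ADD A, 4'. After: A=2 B=6 C=0 D=11 ZF=0 PC=9
Step 8: PC=9 exec 'ADD B, 1'. After: A=2 B=7 C=0 D=11 ZF=0 PC=10
First time PC=10: A=2

2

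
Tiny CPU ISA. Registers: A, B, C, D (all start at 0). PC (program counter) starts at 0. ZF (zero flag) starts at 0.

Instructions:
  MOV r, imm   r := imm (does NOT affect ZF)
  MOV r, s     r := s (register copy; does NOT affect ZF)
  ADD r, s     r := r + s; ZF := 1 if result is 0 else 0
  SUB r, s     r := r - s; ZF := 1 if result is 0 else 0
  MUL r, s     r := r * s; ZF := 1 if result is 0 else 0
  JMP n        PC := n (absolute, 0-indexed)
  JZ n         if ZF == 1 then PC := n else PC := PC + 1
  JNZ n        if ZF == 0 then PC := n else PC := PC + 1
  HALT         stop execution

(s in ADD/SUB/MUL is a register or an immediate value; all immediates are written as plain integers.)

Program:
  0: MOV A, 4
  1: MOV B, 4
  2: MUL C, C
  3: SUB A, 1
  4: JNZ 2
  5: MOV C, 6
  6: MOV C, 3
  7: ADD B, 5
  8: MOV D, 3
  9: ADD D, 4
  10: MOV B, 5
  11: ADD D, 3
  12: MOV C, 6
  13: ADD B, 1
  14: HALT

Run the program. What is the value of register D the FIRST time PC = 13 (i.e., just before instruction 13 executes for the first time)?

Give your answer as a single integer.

Step 1: PC=0 exec 'MOV A, 4'. After: A=4 B=0 C=0 D=0 ZF=0 PC=1
Step 2: PC=1 exec 'MOV B, 4'. After: A=4 B=4 C=0 D=0 ZF=0 PC=2
Step 3: PC=2 exec 'MUL C, C'. After: A=4 B=4 C=0 D=0 ZF=1 PC=3
Step 4: PC=3 exec 'SUB A, 1'. After: A=3 B=4 C=0 D=0 ZF=0 PC=4
Step 5: PC=4 exec 'JNZ 2'. After: A=3 B=4 C=0 D=0 ZF=0 PC=2
Step 6: PC=2 exec 'MUL C, C'. After: A=3 B=4 C=0 D=0 ZF=1 PC=3
Step 7: PC=3 exec 'SUB A, 1'. After: A=2 B=4 C=0 D=0 ZF=0 PC=4
Step 8: PC=4 exec 'JNZ 2'. After: A=2 B=4 C=0 D=0 ZF=0 PC=2
Step 9: PC=2 exec 'MUL C, C'. After: A=2 B=4 C=0 D=0 ZF=1 PC=3
Step 10: PC=3 exec 'SUB A, 1'. After: A=1 B=4 C=0 D=0 ZF=0 PC=4
Step 11: PC=4 exec 'JNZ 2'. After: A=1 B=4 C=0 D=0 ZF=0 PC=2
Step 12: PC=2 exec 'MUL C, C'. After: A=1 B=4 C=0 D=0 ZF=1 PC=3
Step 13: PC=3 exec 'SUB A, 1'. After: A=0 B=4 C=0 D=0 ZF=1 PC=4
Step 14: PC=4 exec 'JNZ 2'. After: A=0 B=4 C=0 D=0 ZF=1 PC=5
Step 15: PC=5 exec 'MOV C, 6'. After: A=0 B=4 C=6 D=0 ZF=1 PC=6
Step 16: PC=6 exec 'MOV C, 3'. After: A=0 B=4 C=3 D=0 ZF=1 PC=7
Step 17: PC=7 exec 'ADD B, 5'. After: A=0 B=9 C=3 D=0 ZF=0 PC=8
Step 18: PC=8 exec 'MOV D, 3'. After: A=0 B=9 C=3 D=3 ZF=0 PC=9
Step 19: PC=9 exec 'ADD D, 4'. After: A=0 B=9 C=3 D=7 ZF=0 PC=10
Step 20: PC=10 exec 'MOV B, 5'. After: A=0 B=5 C=3 D=7 ZF=0 PC=11
Step 21: PC=11 exec 'ADD D, 3'. After: A=0 B=5 C=3 D=10 ZF=0 PC=12
Step 22: PC=12 exec 'MOV C, 6'. After: A=0 B=5 C=6 D=10 ZF=0 PC=13
First time PC=13: D=10

10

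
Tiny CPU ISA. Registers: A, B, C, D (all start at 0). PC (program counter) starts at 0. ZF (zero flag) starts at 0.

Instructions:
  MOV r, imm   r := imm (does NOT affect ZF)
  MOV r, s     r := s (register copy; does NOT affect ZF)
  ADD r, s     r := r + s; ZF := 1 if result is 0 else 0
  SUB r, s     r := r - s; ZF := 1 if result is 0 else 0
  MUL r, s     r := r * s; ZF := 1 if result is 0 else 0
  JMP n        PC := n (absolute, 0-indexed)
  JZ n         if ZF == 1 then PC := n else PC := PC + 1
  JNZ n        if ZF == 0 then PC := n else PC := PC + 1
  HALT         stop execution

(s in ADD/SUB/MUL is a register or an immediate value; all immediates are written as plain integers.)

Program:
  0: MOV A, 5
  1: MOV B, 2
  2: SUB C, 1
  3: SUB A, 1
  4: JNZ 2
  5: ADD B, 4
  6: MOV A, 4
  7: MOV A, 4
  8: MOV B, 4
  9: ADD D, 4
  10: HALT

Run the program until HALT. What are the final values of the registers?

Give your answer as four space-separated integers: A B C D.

Answer: 4 4 -5 4

Derivation:
Step 1: PC=0 exec 'MOV A, 5'. After: A=5 B=0 C=0 D=0 ZF=0 PC=1
Step 2: PC=1 exec 'MOV B, 2'. After: A=5 B=2 C=0 D=0 ZF=0 PC=2
Step 3: PC=2 exec 'SUB C, 1'. After: A=5 B=2 C=-1 D=0 ZF=0 PC=3
Step 4: PC=3 exec 'SUB A, 1'. After: A=4 B=2 C=-1 D=0 ZF=0 PC=4
Step 5: PC=4 exec 'JNZ 2'. After: A=4 B=2 C=-1 D=0 ZF=0 PC=2
Step 6: PC=2 exec 'SUB C, 1'. After: A=4 B=2 C=-2 D=0 ZF=0 PC=3
Step 7: PC=3 exec 'SUB A, 1'. After: A=3 B=2 C=-2 D=0 ZF=0 PC=4
Step 8: PC=4 exec 'JNZ 2'. After: A=3 B=2 C=-2 D=0 ZF=0 PC=2
Step 9: PC=2 exec 'SUB C, 1'. After: A=3 B=2 C=-3 D=0 ZF=0 PC=3
Step 10: PC=3 exec 'SUB A, 1'. After: A=2 B=2 C=-3 D=0 ZF=0 PC=4
Step 11: PC=4 exec 'JNZ 2'. After: A=2 B=2 C=-3 D=0 ZF=0 PC=2
Step 12: PC=2 exec 'SUB C, 1'. After: A=2 B=2 C=-4 D=0 ZF=0 PC=3
Step 13: PC=3 exec 'SUB A, 1'. After: A=1 B=2 C=-4 D=0 ZF=0 PC=4
Step 14: PC=4 exec 'JNZ 2'. After: A=1 B=2 C=-4 D=0 ZF=0 PC=2
Step 15: PC=2 exec 'SUB C, 1'. After: A=1 B=2 C=-5 D=0 ZF=0 PC=3
Step 16: PC=3 exec 'SUB A, 1'. After: A=0 B=2 C=-5 D=0 ZF=1 PC=4
Step 17: PC=4 exec 'JNZ 2'. After: A=0 B=2 C=-5 D=0 ZF=1 PC=5
Step 18: PC=5 exec 'ADD B, 4'. After: A=0 B=6 C=-5 D=0 ZF=0 PC=6
Step 19: PC=6 exec 'MOV A, 4'. After: A=4 B=6 C=-5 D=0 ZF=0 PC=7
Step 20: PC=7 exec 'MOV A, 4'. After: A=4 B=6 C=-5 D=0 ZF=0 PC=8
Step 21: PC=8 exec 'MOV B, 4'. After: A=4 B=4 C=-5 D=0 ZF=0 PC=9
Step 22: PC=9 exec 'ADD D, 4'. After: A=4 B=4 C=-5 D=4 ZF=0 PC=10
Step 23: PC=10 exec 'HALT'. After: A=4 B=4 C=-5 D=4 ZF=0 PC=10 HALTED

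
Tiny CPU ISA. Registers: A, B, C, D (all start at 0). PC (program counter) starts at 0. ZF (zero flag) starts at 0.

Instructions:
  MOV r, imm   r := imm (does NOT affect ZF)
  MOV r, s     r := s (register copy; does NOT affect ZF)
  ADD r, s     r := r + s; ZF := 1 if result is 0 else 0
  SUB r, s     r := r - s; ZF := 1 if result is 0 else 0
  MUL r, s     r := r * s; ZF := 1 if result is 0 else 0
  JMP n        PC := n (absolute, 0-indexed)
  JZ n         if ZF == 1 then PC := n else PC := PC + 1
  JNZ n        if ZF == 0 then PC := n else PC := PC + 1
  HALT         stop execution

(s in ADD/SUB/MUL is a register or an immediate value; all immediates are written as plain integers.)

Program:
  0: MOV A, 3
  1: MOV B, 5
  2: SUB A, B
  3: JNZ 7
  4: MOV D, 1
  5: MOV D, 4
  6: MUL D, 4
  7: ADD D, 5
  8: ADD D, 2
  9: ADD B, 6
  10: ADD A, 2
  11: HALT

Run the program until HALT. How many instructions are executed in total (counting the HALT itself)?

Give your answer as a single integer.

Answer: 9

Derivation:
Step 1: PC=0 exec 'MOV A, 3'. After: A=3 B=0 C=0 D=0 ZF=0 PC=1
Step 2: PC=1 exec 'MOV B, 5'. After: A=3 B=5 C=0 D=0 ZF=0 PC=2
Step 3: PC=2 exec 'SUB A, B'. After: A=-2 B=5 C=0 D=0 ZF=0 PC=3
Step 4: PC=3 exec 'JNZ 7'. After: A=-2 B=5 C=0 D=0 ZF=0 PC=7
Step 5: PC=7 exec 'ADD D, 5'. After: A=-2 B=5 C=0 D=5 ZF=0 PC=8
Step 6: PC=8 exec 'ADD D, 2'. After: A=-2 B=5 C=0 D=7 ZF=0 PC=9
Step 7: PC=9 exec 'ADD B, 6'. After: A=-2 B=11 C=0 D=7 ZF=0 PC=10
Step 8: PC=10 exec 'ADD A, 2'. After: A=0 B=11 C=0 D=7 ZF=1 PC=11
Step 9: PC=11 exec 'HALT'. After: A=0 B=11 C=0 D=7 ZF=1 PC=11 HALTED
Total instructions executed: 9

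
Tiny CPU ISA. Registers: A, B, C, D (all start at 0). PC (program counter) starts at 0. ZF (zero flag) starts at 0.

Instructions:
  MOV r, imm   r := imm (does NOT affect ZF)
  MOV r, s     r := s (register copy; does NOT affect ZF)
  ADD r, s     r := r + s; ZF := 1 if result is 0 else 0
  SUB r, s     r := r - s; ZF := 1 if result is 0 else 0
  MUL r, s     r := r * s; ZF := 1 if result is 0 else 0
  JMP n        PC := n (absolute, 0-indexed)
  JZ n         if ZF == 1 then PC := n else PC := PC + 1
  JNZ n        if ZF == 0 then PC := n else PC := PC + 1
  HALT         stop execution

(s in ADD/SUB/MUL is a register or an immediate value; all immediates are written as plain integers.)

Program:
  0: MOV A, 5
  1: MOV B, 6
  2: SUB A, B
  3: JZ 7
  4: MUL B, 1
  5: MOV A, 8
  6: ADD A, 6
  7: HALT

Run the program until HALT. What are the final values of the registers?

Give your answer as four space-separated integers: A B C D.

Step 1: PC=0 exec 'MOV A, 5'. After: A=5 B=0 C=0 D=0 ZF=0 PC=1
Step 2: PC=1 exec 'MOV B, 6'. After: A=5 B=6 C=0 D=0 ZF=0 PC=2
Step 3: PC=2 exec 'SUB A, B'. After: A=-1 B=6 C=0 D=0 ZF=0 PC=3
Step 4: PC=3 exec 'JZ 7'. After: A=-1 B=6 C=0 D=0 ZF=0 PC=4
Step 5: PC=4 exec 'MUL B, 1'. After: A=-1 B=6 C=0 D=0 ZF=0 PC=5
Step 6: PC=5 exec 'MOV A, 8'. After: A=8 B=6 C=0 D=0 ZF=0 PC=6
Step 7: PC=6 exec 'ADD A, 6'. After: A=14 B=6 C=0 D=0 ZF=0 PC=7
Step 8: PC=7 exec 'HALT'. After: A=14 B=6 C=0 D=0 ZF=0 PC=7 HALTED

Answer: 14 6 0 0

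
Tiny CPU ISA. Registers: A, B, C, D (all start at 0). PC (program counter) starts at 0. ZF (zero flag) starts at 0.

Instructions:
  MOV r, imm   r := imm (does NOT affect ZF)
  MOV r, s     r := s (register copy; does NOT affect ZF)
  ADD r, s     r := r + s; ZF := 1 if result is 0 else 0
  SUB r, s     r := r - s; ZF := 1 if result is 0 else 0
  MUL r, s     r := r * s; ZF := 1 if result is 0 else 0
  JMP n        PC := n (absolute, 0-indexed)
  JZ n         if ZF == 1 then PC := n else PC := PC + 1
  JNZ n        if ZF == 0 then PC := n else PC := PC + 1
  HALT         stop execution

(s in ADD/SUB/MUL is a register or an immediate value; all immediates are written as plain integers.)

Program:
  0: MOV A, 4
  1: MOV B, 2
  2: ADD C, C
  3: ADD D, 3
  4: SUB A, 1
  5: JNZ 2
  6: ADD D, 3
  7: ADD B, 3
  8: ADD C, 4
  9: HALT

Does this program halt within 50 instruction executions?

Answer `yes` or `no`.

Answer: yes

Derivation:
Step 1: PC=0 exec 'MOV A, 4'. After: A=4 B=0 C=0 D=0 ZF=0 PC=1
Step 2: PC=1 exec 'MOV B, 2'. After: A=4 B=2 C=0 D=0 ZF=0 PC=2
Step 3: PC=2 exec 'ADD C, C'. After: A=4 B=2 C=0 D=0 ZF=1 PC=3
Step 4: PC=3 exec 'ADD D, 3'. After: A=4 B=2 C=0 D=3 ZF=0 PC=4
Step 5: PC=4 exec 'SUB A, 1'. After: A=3 B=2 C=0 D=3 ZF=0 PC=5
Step 6: PC=5 exec 'JNZ 2'. After: A=3 B=2 C=0 D=3 ZF=0 PC=2
Step 7: PC=2 exec 'ADD C, C'. After: A=3 B=2 C=0 D=3 ZF=1 PC=3
Step 8: PC=3 exec 'ADD D, 3'. After: A=3 B=2 C=0 D=6 ZF=0 PC=4
Step 9: PC=4 exec 'SUB A, 1'. After: A=2 B=2 C=0 D=6 ZF=0 PC=5
Step 10: PC=5 exec 'JNZ 2'. After: A=2 B=2 C=0 D=6 ZF=0 PC=2
Step 11: PC=2 exec 'ADD C, C'. After: A=2 B=2 C=0 D=6 ZF=1 PC=3
Step 12: PC=3 exec 'ADD D, 3'. After: A=2 B=2 C=0 D=9 ZF=0 PC=4
Step 13: PC=4 exec 'SUB A, 1'. After: A=1 B=2 C=0 D=9 ZF=0 PC=5
Step 14: PC=5 exec 'JNZ 2'. After: A=1 B=2 C=0 D=9 ZF=0 PC=2
Step 15: PC=2 exec 'ADD C, C'. After: A=1 B=2 C=0 D=9 ZF=1 PC=3
Step 16: PC=3 exec 'ADD D, 3'. After: A=1 B=2 C=0 D=12 ZF=0 PC=4
Step 17: PC=4 exec 'SUB A, 1'. After: A=0 B=2 C=0 D=12 ZF=1 PC=5
Step 18: PC=5 exec 'JNZ 2'. After: A=0 B=2 C=0 D=12 ZF=1 PC=6
Step 19: PC=6 exec 'ADD D, 3'. After: A=0 B=2 C=0 D=15 ZF=0 PC=7
Step 20: PC=7 exec 'ADD B, 3'. After: A=0 B=5 C=0 D=15 ZF=0 PC=8
Step 21: PC=8 exec 'ADD C, 4'. After: A=0 B=5 C=4 D=15 ZF=0 PC=9
Step 22: PC=9 exec 'HALT'. After: A=0 B=5 C=4 D=15 ZF=0 PC=9 HALTED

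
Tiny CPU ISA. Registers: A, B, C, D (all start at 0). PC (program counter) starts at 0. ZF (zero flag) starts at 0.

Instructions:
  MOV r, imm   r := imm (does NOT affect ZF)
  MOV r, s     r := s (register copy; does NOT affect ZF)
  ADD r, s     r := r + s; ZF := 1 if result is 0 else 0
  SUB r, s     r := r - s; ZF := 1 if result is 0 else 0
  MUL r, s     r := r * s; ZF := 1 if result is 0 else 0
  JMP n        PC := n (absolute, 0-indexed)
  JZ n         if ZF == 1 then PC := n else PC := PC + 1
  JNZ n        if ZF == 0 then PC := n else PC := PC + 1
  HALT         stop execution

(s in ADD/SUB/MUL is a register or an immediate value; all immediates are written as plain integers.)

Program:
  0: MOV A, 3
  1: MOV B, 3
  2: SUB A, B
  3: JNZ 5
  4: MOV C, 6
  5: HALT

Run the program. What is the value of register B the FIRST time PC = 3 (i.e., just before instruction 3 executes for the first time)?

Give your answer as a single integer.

Step 1: PC=0 exec 'MOV A, 3'. After: A=3 B=0 C=0 D=0 ZF=0 PC=1
Step 2: PC=1 exec 'MOV B, 3'. After: A=3 B=3 C=0 D=0 ZF=0 PC=2
Step 3: PC=2 exec 'SUB A, B'. After: A=0 B=3 C=0 D=0 ZF=1 PC=3
First time PC=3: B=3

3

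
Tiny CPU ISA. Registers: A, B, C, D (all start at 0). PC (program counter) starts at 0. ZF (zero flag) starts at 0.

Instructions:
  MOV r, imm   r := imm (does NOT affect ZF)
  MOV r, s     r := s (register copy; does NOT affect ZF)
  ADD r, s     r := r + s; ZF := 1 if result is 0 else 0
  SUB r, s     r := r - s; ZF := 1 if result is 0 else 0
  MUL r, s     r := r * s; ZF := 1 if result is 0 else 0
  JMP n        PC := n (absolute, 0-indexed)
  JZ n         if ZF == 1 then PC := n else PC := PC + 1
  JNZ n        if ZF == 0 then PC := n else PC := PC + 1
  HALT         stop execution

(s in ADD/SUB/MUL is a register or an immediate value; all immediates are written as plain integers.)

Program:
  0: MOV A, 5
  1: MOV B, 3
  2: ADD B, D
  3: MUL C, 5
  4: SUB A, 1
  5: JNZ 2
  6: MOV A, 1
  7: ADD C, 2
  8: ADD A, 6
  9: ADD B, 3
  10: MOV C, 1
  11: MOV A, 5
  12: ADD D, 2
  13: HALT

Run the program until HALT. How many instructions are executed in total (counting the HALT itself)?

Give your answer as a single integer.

Step 1: PC=0 exec 'MOV A, 5'. After: A=5 B=0 C=0 D=0 ZF=0 PC=1
Step 2: PC=1 exec 'MOV B, 3'. After: A=5 B=3 C=0 D=0 ZF=0 PC=2
Step 3: PC=2 exec 'ADD B, D'. After: A=5 B=3 C=0 D=0 ZF=0 PC=3
Step 4: PC=3 exec 'MUL C, 5'. After: A=5 B=3 C=0 D=0 ZF=1 PC=4
Step 5: PC=4 exec 'SUB A, 1'. After: A=4 B=3 C=0 D=0 ZF=0 PC=5
Step 6: PC=5 exec 'JNZ 2'. After: A=4 B=3 C=0 D=0 ZF=0 PC=2
Step 7: PC=2 exec 'ADD B, D'. After: A=4 B=3 C=0 D=0 ZF=0 PC=3
Step 8: PC=3 exec 'MUL C, 5'. After: A=4 B=3 C=0 D=0 ZF=1 PC=4
Step 9: PC=4 exec 'SUB A, 1'. After: A=3 B=3 C=0 D=0 ZF=0 PC=5
Step 10: PC=5 exec 'JNZ 2'. After: A=3 B=3 C=0 D=0 ZF=0 PC=2
Step 11: PC=2 exec 'ADD B, D'. After: A=3 B=3 C=0 D=0 ZF=0 PC=3
Step 12: PC=3 exec 'MUL C, 5'. After: A=3 B=3 C=0 D=0 ZF=1 PC=4
Step 13: PC=4 exec 'SUB A, 1'. After: A=2 B=3 C=0 D=0 ZF=0 PC=5
Step 14: PC=5 exec 'JNZ 2'. After: A=2 B=3 C=0 D=0 ZF=0 PC=2
Step 15: PC=2 exec 'ADD B, D'. After: A=2 B=3 C=0 D=0 ZF=0 PC=3
Step 16: PC=3 exec 'MUL C, 5'. After: A=2 B=3 C=0 D=0 ZF=1 PC=4
Step 17: PC=4 exec 'SUB A, 1'. After: A=1 B=3 C=0 D=0 ZF=0 PC=5
Step 18: PC=5 exec 'JNZ 2'. After: A=1 B=3 C=0 D=0 ZF=0 PC=2
Step 19: PC=2 exec 'ADD B, D'. After: A=1 B=3 C=0 D=0 ZF=0 PC=3
Step 20: PC=3 exec 'MUL C, 5'. After: A=1 B=3 C=0 D=0 ZF=1 PC=4
Step 21: PC=4 exec 'SUB A, 1'. After: A=0 B=3 C=0 D=0 ZF=1 PC=5
Step 22: PC=5 exec 'JNZ 2'. After: A=0 B=3 C=0 D=0 ZF=1 PC=6
Step 23: PC=6 exec 'MOV A, 1'. After: A=1 B=3 C=0 D=0 ZF=1 PC=7
Step 24: PC=7 exec 'ADD C, 2'. After: A=1 B=3 C=2 D=0 ZF=0 PC=8
Step 25: PC=8 exec 'ADD A, 6'. After: A=7 B=3 C=2 D=0 ZF=0 PC=9
Step 26: PC=9 exec 'ADD B, 3'. After: A=7 B=6 C=2 D=0 ZF=0 PC=10
Step 27: PC=10 exec 'MOV C, 1'. After: A=7 B=6 C=1 D=0 ZF=0 PC=11
Step 28: PC=11 exec 'MOV A, 5'. After: A=5 B=6 C=1 D=0 ZF=0 PC=12
Step 29: PC=12 exec 'ADD D, 2'. After: A=5 B=6 C=1 D=2 ZF=0 PC=13
Step 30: PC=13 exec 'HALT'. After: A=5 B=6 C=1 D=2 ZF=0 PC=13 HALTED
Total instructions executed: 30

Answer: 30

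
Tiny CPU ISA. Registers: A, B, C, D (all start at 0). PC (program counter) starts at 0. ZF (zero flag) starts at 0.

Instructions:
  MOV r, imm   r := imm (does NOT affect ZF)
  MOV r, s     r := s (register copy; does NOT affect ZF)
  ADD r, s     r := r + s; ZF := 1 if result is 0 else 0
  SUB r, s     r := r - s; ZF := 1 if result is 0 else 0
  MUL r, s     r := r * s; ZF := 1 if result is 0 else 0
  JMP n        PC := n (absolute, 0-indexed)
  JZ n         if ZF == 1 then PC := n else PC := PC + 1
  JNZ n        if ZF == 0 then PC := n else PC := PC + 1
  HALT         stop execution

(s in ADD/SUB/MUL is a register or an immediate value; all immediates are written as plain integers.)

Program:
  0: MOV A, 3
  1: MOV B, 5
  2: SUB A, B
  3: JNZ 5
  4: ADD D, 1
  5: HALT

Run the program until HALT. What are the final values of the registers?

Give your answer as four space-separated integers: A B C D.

Step 1: PC=0 exec 'MOV A, 3'. After: A=3 B=0 C=0 D=0 ZF=0 PC=1
Step 2: PC=1 exec 'MOV B, 5'. After: A=3 B=5 C=0 D=0 ZF=0 PC=2
Step 3: PC=2 exec 'SUB A, B'. After: A=-2 B=5 C=0 D=0 ZF=0 PC=3
Step 4: PC=3 exec 'JNZ 5'. After: A=-2 B=5 C=0 D=0 ZF=0 PC=5
Step 5: PC=5 exec 'HALT'. After: A=-2 B=5 C=0 D=0 ZF=0 PC=5 HALTED

Answer: -2 5 0 0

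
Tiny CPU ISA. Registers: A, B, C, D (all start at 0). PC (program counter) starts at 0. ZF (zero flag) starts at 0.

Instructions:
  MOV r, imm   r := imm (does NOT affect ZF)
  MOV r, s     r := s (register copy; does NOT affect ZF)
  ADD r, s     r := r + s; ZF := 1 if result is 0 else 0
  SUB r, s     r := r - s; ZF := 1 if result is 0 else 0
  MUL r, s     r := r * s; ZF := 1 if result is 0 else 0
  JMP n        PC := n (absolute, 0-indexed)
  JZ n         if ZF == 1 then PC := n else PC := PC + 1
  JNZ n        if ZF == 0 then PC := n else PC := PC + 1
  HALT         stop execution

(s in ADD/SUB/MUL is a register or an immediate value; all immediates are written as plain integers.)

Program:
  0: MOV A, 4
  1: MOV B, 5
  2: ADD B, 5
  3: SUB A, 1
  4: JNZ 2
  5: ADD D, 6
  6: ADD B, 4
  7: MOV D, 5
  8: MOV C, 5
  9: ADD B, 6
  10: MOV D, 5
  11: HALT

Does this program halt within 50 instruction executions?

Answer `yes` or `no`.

Answer: yes

Derivation:
Step 1: PC=0 exec 'MOV A, 4'. After: A=4 B=0 C=0 D=0 ZF=0 PC=1
Step 2: PC=1 exec 'MOV B, 5'. After: A=4 B=5 C=0 D=0 ZF=0 PC=2
Step 3: PC=2 exec 'ADD B, 5'. After: A=4 B=10 C=0 D=0 ZF=0 PC=3
Step 4: PC=3 exec 'SUB A, 1'. After: A=3 B=10 C=0 D=0 ZF=0 PC=4
Step 5: PC=4 exec 'JNZ 2'. After: A=3 B=10 C=0 D=0 ZF=0 PC=2
Step 6: PC=2 exec 'ADD B, 5'. After: A=3 B=15 C=0 D=0 ZF=0 PC=3
Step 7: PC=3 exec 'SUB A, 1'. After: A=2 B=15 C=0 D=0 ZF=0 PC=4
Step 8: PC=4 exec 'JNZ 2'. After: A=2 B=15 C=0 D=0 ZF=0 PC=2
Step 9: PC=2 exec 'ADD B, 5'. After: A=2 B=20 C=0 D=0 ZF=0 PC=3
Step 10: PC=3 exec 'SUB A, 1'. After: A=1 B=20 C=0 D=0 ZF=0 PC=4
Step 11: PC=4 exec 'JNZ 2'. After: A=1 B=20 C=0 D=0 ZF=0 PC=2
Step 12: PC=2 exec 'ADD B, 5'. After: A=1 B=25 C=0 D=0 ZF=0 PC=3
Step 13: PC=3 exec 'SUB A, 1'. After: A=0 B=25 C=0 D=0 ZF=1 PC=4
Step 14: PC=4 exec 'JNZ 2'. After: A=0 B=25 C=0 D=0 ZF=1 PC=5
Step 15: PC=5 exec 'ADD D, 6'. After: A=0 B=25 C=0 D=6 ZF=0 PC=6
Step 16: PC=6 exec 'ADD B, 4'. After: A=0 B=29 C=0 D=6 ZF=0 PC=7
Step 17: PC=7 exec 'MOV D, 5'. After: A=0 B=29 C=0 D=5 ZF=0 PC=8
Step 18: PC=8 exec 'MOV C, 5'. After: A=0 B=29 C=5 D=5 ZF=0 PC=9
Step 19: PC=9 exec 'ADD B, 6'. After: A=0 B=35 C=5 D=5 ZF=0 PC=10
Step 20: PC=10 exec 'MOV D, 5'. After: A=0 B=35 C=5 D=5 ZF=0 PC=11
Step 21: PC=11 exec 'HALT'. After: A=0 B=35 C=5 D=5 ZF=0 PC=11 HALTED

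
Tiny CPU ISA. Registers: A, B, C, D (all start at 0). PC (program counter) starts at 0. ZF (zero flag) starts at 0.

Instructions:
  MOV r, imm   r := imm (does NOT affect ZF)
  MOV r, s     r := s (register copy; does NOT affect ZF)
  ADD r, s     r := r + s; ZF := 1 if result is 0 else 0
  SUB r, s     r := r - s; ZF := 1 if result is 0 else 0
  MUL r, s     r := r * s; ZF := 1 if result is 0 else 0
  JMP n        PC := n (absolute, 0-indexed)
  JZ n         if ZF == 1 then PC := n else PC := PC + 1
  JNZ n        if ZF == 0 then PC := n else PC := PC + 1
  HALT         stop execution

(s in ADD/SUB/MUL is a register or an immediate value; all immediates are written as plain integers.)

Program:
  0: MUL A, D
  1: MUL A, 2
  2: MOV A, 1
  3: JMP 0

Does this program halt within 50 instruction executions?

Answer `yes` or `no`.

Step 1: PC=0 exec 'MUL A, D'. After: A=0 B=0 C=0 D=0 ZF=1 PC=1
Step 2: PC=1 exec 'MUL A, 2'. After: A=0 B=0 C=0 D=0 ZF=1 PC=2
Step 3: PC=2 exec 'MOV A, 1'. After: A=1 B=0 C=0 D=0 ZF=1 PC=3
Step 4: PC=3 exec 'JMP 0'. After: A=1 B=0 C=0 D=0 ZF=1 PC=0
Step 5: PC=0 exec 'MUL A, D'. After: A=0 B=0 C=0 D=0 ZF=1 PC=1
State after step 5 equals state after step 1: the program is in a cycle of length 4 and will never halt.

Answer: no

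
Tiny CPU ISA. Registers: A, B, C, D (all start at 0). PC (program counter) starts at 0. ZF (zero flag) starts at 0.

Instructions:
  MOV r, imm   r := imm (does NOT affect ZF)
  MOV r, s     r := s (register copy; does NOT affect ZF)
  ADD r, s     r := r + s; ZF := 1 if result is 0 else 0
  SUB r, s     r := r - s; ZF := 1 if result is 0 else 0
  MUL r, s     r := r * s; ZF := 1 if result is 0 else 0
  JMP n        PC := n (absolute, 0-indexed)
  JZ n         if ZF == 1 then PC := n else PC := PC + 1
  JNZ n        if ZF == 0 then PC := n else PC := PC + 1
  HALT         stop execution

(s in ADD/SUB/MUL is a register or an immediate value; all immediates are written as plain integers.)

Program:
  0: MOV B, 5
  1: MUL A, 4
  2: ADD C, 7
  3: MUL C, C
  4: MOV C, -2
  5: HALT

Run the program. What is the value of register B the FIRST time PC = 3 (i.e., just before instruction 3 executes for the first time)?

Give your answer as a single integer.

Step 1: PC=0 exec 'MOV B, 5'. After: A=0 B=5 C=0 D=0 ZF=0 PC=1
Step 2: PC=1 exec 'MUL A, 4'. After: A=0 B=5 C=0 D=0 ZF=1 PC=2
Step 3: PC=2 exec 'ADD C, 7'. After: A=0 B=5 C=7 D=0 ZF=0 PC=3
First time PC=3: B=5

5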